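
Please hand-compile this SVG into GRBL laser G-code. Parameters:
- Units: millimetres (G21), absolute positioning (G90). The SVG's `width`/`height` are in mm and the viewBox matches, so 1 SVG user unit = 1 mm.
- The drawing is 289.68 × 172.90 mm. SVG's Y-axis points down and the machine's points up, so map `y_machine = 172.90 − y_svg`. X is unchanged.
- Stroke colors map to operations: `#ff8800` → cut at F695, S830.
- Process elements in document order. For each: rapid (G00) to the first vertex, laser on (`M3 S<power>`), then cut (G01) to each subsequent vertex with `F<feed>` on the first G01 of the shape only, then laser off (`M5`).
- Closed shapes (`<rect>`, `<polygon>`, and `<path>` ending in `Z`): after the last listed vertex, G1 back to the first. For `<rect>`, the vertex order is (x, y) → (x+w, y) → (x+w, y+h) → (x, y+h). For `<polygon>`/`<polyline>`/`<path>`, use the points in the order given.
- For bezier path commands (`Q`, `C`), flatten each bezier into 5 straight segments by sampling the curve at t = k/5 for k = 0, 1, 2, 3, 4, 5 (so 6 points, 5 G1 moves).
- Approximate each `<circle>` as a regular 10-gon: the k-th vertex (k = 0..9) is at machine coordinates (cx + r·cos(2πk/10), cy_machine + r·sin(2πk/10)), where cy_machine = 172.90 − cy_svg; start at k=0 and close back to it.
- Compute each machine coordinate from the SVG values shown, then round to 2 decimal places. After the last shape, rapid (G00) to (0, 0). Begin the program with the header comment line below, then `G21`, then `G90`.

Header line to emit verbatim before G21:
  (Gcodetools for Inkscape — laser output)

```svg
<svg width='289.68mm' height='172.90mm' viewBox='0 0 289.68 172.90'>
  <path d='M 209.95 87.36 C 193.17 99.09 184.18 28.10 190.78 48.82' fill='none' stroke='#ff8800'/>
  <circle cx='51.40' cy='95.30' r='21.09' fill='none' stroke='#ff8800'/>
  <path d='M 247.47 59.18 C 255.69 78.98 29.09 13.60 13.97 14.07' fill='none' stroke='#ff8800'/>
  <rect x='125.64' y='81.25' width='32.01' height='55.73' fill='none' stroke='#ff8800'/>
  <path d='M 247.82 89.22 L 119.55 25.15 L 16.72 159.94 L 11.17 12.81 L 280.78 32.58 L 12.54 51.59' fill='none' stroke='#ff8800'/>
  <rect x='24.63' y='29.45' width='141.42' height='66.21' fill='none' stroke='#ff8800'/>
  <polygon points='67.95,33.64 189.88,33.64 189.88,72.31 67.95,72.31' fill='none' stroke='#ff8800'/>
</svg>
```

Since the viewBox matches the mm dimensions, user units are millimetres directly. The only transform is the Y-flip y_m = 172.90 − y_svg.

Shape 1 is a cubic bezier drawn with `<path>`. Its stroke #ff8800 means cut at S830, F695. After flipping Y the toolpath is (209.95,85.54) → (200.88,87.03) → (194.05,100.01) → (189.84,116.09) → (188.63,126.90) → (190.78,124.08).

Shape 2 is a circle drawn with `<circle>`. Its stroke #ff8800 means cut at S830, F695. After flipping Y the toolpath is (72.49,77.60) → (68.46,90.00) → (57.92,97.66) → (44.88,97.66) → (34.34,90.00) → (30.31,77.60) → (34.34,65.20) → (44.88,57.54) → (57.92,57.54) → (68.46,65.20) → (72.49,77.60), returning to the start.

Shape 3 is a cubic bezier drawn with `<path>`. Its stroke #ff8800 means cut at S830, F695. After flipping Y the toolpath is (247.47,113.72) → (227.79,110.85) → (173.18,121.18) → (105.06,137.45) → (44.85,152.42) → (13.97,158.83).

Shape 4 is a rectangle drawn with `<rect>`. Its stroke #ff8800 means cut at S830, F695. After flipping Y the toolpath is (125.64,91.65) → (157.65,91.65) → (157.65,35.92) → (125.64,35.92) → (125.64,91.65), returning to the start.

Shape 5 is a open polyline drawn with `<path>`. Its stroke #ff8800 means cut at S830, F695. After flipping Y the toolpath is (247.82,83.68) → (119.55,147.75) → (16.72,12.96) → (11.17,160.09) → (280.78,140.32) → (12.54,121.31).

Shape 6 is a rectangle drawn with `<rect>`. Its stroke #ff8800 means cut at S830, F695. After flipping Y the toolpath is (24.63,143.45) → (166.05,143.45) → (166.05,77.24) → (24.63,77.24) → (24.63,143.45), returning to the start.

Shape 7 is a rectangle drawn with `<polygon>`. Its stroke #ff8800 means cut at S830, F695. After flipping Y the toolpath is (67.95,139.26) → (189.88,139.26) → (189.88,100.59) → (67.95,100.59) → (67.95,139.26), returning to the start.

(Gcodetools for Inkscape — laser output)
G21
G90
G00 X209.95 Y85.54
M3 S830
G01 X200.88 Y87.03 F695
G01 X194.05 Y100.01
G01 X189.84 Y116.09
G01 X188.63 Y126.90
G01 X190.78 Y124.08
M5
G00 X72.49 Y77.60
M3 S830
G01 X68.46 Y90.00 F695
G01 X57.92 Y97.66
G01 X44.88 Y97.66
G01 X34.34 Y90.00
G01 X30.31 Y77.60
G01 X34.34 Y65.20
G01 X44.88 Y57.54
G01 X57.92 Y57.54
G01 X68.46 Y65.20
G01 X72.49 Y77.60
M5
G00 X247.47 Y113.72
M3 S830
G01 X227.79 Y110.85 F695
G01 X173.18 Y121.18
G01 X105.06 Y137.45
G01 X44.85 Y152.42
G01 X13.97 Y158.83
M5
G00 X125.64 Y91.65
M3 S830
G01 X157.65 Y91.65 F695
G01 X157.65 Y35.92
G01 X125.64 Y35.92
G01 X125.64 Y91.65
M5
G00 X247.82 Y83.68
M3 S830
G01 X119.55 Y147.75 F695
G01 X16.72 Y12.96
G01 X11.17 Y160.09
G01 X280.78 Y140.32
G01 X12.54 Y121.31
M5
G00 X24.63 Y143.45
M3 S830
G01 X166.05 Y143.45 F695
G01 X166.05 Y77.24
G01 X24.63 Y77.24
G01 X24.63 Y143.45
M5
G00 X67.95 Y139.26
M3 S830
G01 X189.88 Y139.26 F695
G01 X189.88 Y100.59
G01 X67.95 Y100.59
G01 X67.95 Y139.26
M5
G00 X0.00 Y0.00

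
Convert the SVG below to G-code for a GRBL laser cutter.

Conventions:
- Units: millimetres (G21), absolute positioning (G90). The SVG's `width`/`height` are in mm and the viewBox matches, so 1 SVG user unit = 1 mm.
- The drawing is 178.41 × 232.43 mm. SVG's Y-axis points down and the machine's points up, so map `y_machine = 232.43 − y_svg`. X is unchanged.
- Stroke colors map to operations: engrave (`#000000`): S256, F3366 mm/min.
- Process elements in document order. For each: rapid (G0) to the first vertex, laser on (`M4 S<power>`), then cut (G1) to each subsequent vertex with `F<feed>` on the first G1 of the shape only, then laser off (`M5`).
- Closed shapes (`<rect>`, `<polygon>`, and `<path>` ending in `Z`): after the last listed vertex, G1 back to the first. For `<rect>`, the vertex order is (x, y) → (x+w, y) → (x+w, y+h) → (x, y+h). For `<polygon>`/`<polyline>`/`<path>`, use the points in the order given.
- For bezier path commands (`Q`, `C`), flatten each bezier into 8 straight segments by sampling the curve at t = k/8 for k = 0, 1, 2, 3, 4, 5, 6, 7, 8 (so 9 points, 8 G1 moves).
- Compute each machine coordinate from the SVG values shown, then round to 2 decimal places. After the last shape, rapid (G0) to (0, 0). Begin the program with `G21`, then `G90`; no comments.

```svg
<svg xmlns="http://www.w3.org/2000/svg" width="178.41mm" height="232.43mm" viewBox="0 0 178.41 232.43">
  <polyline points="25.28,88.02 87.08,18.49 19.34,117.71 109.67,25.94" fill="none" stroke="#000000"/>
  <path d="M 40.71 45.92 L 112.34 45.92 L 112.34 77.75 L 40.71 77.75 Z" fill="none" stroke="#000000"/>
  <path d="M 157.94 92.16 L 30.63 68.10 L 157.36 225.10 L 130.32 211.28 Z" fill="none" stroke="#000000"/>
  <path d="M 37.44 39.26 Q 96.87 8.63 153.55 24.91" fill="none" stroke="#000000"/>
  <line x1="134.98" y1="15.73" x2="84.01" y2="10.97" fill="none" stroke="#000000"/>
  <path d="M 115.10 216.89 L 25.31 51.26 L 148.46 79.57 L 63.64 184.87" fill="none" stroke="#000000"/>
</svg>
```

G21
G90
G0 X25.28 Y144.41
M4 S256
G1 X87.08 Y213.94 F3366
G1 X19.34 Y114.72
G1 X109.67 Y206.49
M5
G0 X40.71 Y186.51
M4 S256
G1 X112.34 Y186.51 F3366
G1 X112.34 Y154.68
G1 X40.71 Y154.68
G1 X40.71 Y186.51
M5
G0 X157.94 Y140.27
M4 S256
G1 X30.63 Y164.33 F3366
G1 X157.36 Y7.33
G1 X130.32 Y21.15
G1 X157.94 Y140.27
M5
G0 X37.44 Y193.17
M4 S256
G1 X52.25 Y200.09 F3366
G1 X66.98 Y205.55
G1 X81.63 Y209.55
G1 X96.18 Y212.07
G1 X110.65 Y213.13
G1 X125.04 Y212.73
G1 X139.34 Y210.86
G1 X153.55 Y207.52
M5
G0 X134.98 Y216.70
M4 S256
G1 X84.01 Y221.46 F3366
M5
G0 X115.10 Y15.54
M4 S256
G1 X25.31 Y181.17 F3366
G1 X148.46 Y152.86
G1 X63.64 Y47.56
M5
G0 X0.00 Y0.00

viewBox `0 0 178.41 232.43` with mm width/height → 1 unit = 1 mm. Flip: y_m = 232.43 − y_svg.

**Shape 1** — `<polyline>` open polyline, stroke `#000000` → engrave (S256, F3366). Machine vertices: (25.28,144.41) → (87.08,213.94) → (19.34,114.72) → (109.67,206.49). Open path.

**Shape 2** — `<path>` rectangle, stroke `#000000` → engrave (S256, F3366). Machine vertices: (40.71,186.51) → (112.34,186.51) → (112.34,154.68) → (40.71,154.68) → (40.71,186.51). Closed: final G1 returns to the first vertex.

**Shape 3** — `<path>` closed polygon, stroke `#000000` → engrave (S256, F3366). Machine vertices: (157.94,140.27) → (30.63,164.33) → (157.36,7.33) → (130.32,21.15) → (157.94,140.27). Closed: final G1 returns to the first vertex.

**Shape 4** — `<path>` quadratic bezier, stroke `#000000` → engrave (S256, F3366). Control points (SVG): P0=(37.44,39.26), P1=(96.87,8.63), P2=(153.55,24.91); sampled at t=k/8. Machine vertices: (37.44,193.17) → (52.25,200.09) → (66.98,205.55) → (81.63,209.55) → (96.18,212.07) → (110.65,213.13) → (125.04,212.73) → (139.34,210.86) → (153.55,207.52). Open path.

**Shape 5** — `<line>` line segment, stroke `#000000` → engrave (S256, F3366). Machine vertices: (134.98,216.70) → (84.01,221.46). Open path.

**Shape 6** — `<path>` open polyline, stroke `#000000` → engrave (S256, F3366). Machine vertices: (115.10,15.54) → (25.31,181.17) → (148.46,152.86) → (63.64,47.56). Open path.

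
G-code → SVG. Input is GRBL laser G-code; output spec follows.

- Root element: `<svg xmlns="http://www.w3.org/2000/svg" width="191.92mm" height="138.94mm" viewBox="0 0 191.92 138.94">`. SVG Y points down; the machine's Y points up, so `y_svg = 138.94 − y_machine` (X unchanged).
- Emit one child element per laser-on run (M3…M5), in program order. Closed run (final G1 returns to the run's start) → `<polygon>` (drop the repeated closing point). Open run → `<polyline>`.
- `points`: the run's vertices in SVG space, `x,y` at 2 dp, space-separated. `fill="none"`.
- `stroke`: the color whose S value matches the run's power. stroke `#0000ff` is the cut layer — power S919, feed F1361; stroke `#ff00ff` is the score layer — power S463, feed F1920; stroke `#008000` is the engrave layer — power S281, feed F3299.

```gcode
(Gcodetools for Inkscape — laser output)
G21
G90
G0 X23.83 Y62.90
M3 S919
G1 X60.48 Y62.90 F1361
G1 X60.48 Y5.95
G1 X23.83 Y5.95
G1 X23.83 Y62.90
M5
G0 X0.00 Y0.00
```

y_svg = 138.94 − y_m. Every run uses S919, so all elements get stroke `#0000ff` (cut).

[1] closed run; points: 23.83,76.04 60.48,76.04 60.48,132.99 23.83,132.99

<svg xmlns="http://www.w3.org/2000/svg" width="191.92mm" height="138.94mm" viewBox="0 0 191.92 138.94">
  <polygon points="23.83,76.04 60.48,76.04 60.48,132.99 23.83,132.99" fill="none" stroke="#0000ff"/>
</svg>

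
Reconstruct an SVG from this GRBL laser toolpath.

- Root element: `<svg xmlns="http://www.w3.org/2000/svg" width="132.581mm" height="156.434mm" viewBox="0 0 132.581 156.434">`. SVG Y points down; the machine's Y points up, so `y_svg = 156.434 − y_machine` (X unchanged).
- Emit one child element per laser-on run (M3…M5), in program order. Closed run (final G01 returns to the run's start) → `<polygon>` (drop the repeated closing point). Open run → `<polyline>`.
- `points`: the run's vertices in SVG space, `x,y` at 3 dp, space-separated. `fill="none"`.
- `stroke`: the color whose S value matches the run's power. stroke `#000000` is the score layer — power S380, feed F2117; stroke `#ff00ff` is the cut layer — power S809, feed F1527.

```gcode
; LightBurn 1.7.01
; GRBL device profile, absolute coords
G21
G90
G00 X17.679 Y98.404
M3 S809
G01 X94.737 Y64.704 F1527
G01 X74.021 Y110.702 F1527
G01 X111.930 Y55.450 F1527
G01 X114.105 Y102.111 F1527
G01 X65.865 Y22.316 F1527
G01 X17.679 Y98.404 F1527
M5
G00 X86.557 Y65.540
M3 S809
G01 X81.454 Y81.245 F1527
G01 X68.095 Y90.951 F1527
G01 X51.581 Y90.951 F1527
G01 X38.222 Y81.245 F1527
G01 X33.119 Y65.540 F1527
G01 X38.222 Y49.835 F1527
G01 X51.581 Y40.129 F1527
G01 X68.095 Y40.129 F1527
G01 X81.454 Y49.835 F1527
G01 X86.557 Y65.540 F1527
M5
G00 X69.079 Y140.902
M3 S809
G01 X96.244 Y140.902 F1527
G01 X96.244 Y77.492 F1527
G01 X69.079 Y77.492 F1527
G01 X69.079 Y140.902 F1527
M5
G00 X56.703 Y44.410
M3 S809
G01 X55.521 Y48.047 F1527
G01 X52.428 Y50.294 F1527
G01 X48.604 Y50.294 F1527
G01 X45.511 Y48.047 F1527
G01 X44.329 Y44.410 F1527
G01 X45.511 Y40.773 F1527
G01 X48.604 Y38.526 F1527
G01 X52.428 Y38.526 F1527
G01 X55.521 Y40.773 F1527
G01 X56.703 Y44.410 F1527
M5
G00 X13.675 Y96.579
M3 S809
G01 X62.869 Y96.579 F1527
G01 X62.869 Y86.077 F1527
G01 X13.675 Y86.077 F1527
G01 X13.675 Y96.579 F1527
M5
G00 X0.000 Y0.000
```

<svg xmlns="http://www.w3.org/2000/svg" width="132.581mm" height="156.434mm" viewBox="0 0 132.581 156.434">
  <polygon points="17.679,58.030 94.737,91.730 74.021,45.732 111.930,100.984 114.105,54.323 65.865,134.118" fill="none" stroke="#ff00ff"/>
  <polygon points="86.557,90.894 81.454,75.189 68.095,65.483 51.581,65.483 38.222,75.189 33.119,90.894 38.222,106.599 51.581,116.305 68.095,116.305 81.454,106.599" fill="none" stroke="#ff00ff"/>
  <polygon points="69.079,15.532 96.244,15.532 96.244,78.942 69.079,78.942" fill="none" stroke="#ff00ff"/>
  <polygon points="56.703,112.024 55.521,108.387 52.428,106.140 48.604,106.140 45.511,108.387 44.329,112.024 45.511,115.661 48.604,117.908 52.428,117.908 55.521,115.661" fill="none" stroke="#ff00ff"/>
  <polygon points="13.675,59.855 62.869,59.855 62.869,70.357 13.675,70.357" fill="none" stroke="#ff00ff"/>
</svg>

Machine Y-up, SVG Y-down with viewBox height 156.434, so y_svg = 156.434 − y_machine; X carries over. Every run uses S809, so all elements get stroke `#ff00ff` (cut).

Run 1: The run returns to its start, so emit a `<polygon>` with points (Y-flipped): 17.679,58.030 94.737,91.730 74.021,45.732 111.930,100.984 114.105,54.323 65.865,134.118.

Run 2: The run returns to its start, so emit a `<polygon>` with points (Y-flipped): 86.557,90.894 81.454,75.189 68.095,65.483 51.581,65.483 38.222,75.189 33.119,90.894 38.222,106.599 51.581,116.305 68.095,116.305 81.454,106.599.

Run 3: The run returns to its start, so emit a `<polygon>` with points (Y-flipped): 69.079,15.532 96.244,15.532 96.244,78.942 69.079,78.942.

Run 4: The run returns to its start, so emit a `<polygon>` with points (Y-flipped): 56.703,112.024 55.521,108.387 52.428,106.140 48.604,106.140 45.511,108.387 44.329,112.024 45.511,115.661 48.604,117.908 52.428,117.908 55.521,115.661.

Run 5: The run returns to its start, so emit a `<polygon>` with points (Y-flipped): 13.675,59.855 62.869,59.855 62.869,70.357 13.675,70.357.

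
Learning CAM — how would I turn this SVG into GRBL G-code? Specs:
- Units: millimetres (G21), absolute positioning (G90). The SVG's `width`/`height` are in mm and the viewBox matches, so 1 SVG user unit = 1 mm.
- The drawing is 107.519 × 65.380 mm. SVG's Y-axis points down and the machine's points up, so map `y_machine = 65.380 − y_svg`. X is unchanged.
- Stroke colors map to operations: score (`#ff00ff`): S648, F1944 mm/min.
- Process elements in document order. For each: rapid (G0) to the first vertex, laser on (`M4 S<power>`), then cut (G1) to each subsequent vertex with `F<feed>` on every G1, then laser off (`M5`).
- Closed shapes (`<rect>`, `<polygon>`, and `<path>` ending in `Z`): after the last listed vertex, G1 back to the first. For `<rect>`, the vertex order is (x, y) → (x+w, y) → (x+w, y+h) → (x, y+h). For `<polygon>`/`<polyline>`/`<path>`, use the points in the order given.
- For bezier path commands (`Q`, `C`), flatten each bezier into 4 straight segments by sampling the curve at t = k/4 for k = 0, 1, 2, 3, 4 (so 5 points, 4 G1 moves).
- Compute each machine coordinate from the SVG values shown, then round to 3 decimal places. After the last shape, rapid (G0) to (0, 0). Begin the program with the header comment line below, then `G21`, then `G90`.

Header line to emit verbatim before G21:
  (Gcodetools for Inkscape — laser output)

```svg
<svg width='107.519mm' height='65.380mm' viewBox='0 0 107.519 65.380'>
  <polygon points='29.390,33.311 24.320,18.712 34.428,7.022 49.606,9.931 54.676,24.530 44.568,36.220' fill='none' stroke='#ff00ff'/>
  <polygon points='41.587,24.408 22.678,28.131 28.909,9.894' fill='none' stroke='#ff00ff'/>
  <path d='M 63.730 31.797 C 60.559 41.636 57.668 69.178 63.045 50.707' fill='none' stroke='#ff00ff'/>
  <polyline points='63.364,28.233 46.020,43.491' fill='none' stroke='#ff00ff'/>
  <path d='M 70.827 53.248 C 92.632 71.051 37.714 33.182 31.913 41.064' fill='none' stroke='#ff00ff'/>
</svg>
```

Since the viewBox matches the mm dimensions, user units are millimetres directly. The only transform is the Y-flip y_m = 65.380 − y_svg.

Shape 1 is a regular polygon drawn with `<polygon>`. Its stroke #ff00ff means score at S648, F1944. After flipping Y the toolpath is (29.390,32.069) → (24.320,46.668) → (34.428,58.358) → (49.606,55.449) → (54.676,40.850) → (44.568,29.160) → (29.390,32.069), returning to the start.

Shape 2 is a regular polygon drawn with `<polygon>`. Its stroke #ff00ff means score at S648, F1944. After flipping Y the toolpath is (41.587,40.972) → (22.678,37.249) → (28.909,55.486) → (41.587,40.972), returning to the start.

Shape 3 is a cubic bezier drawn with `<path>`. Its stroke #ff00ff means score at S648, F1944. After flipping Y the toolpath is (63.730,33.583) → (61.529,23.880) → (60.182,13.512) → (60.438,8.452) → (63.045,14.673).

Shape 4 is a line segment drawn with `<polyline>`. Its stroke #ff00ff means score at S648, F1944. After flipping Y the toolpath is (63.364,37.147) → (46.020,21.889).

Shape 5 is a cubic bezier drawn with `<path>`. Its stroke #ff00ff means score at S648, F1944. After flipping Y the toolpath is (70.827,12.132) → (74.761,7.634) → (61.722,14.504) → (43.507,23.234) → (31.913,24.316).

(Gcodetools for Inkscape — laser output)
G21
G90
G0 X29.390 Y32.069
M4 S648
G1 X24.320 Y46.668 F1944
G1 X34.428 Y58.358 F1944
G1 X49.606 Y55.449 F1944
G1 X54.676 Y40.850 F1944
G1 X44.568 Y29.160 F1944
G1 X29.390 Y32.069 F1944
M5
G0 X41.587 Y40.972
M4 S648
G1 X22.678 Y37.249 F1944
G1 X28.909 Y55.486 F1944
G1 X41.587 Y40.972 F1944
M5
G0 X63.730 Y33.583
M4 S648
G1 X61.529 Y23.880 F1944
G1 X60.182 Y13.512 F1944
G1 X60.438 Y8.452 F1944
G1 X63.045 Y14.673 F1944
M5
G0 X63.364 Y37.147
M4 S648
G1 X46.020 Y21.889 F1944
M5
G0 X70.827 Y12.132
M4 S648
G1 X74.761 Y7.634 F1944
G1 X61.722 Y14.504 F1944
G1 X43.507 Y23.234 F1944
G1 X31.913 Y24.316 F1944
M5
G0 X0.000 Y0.000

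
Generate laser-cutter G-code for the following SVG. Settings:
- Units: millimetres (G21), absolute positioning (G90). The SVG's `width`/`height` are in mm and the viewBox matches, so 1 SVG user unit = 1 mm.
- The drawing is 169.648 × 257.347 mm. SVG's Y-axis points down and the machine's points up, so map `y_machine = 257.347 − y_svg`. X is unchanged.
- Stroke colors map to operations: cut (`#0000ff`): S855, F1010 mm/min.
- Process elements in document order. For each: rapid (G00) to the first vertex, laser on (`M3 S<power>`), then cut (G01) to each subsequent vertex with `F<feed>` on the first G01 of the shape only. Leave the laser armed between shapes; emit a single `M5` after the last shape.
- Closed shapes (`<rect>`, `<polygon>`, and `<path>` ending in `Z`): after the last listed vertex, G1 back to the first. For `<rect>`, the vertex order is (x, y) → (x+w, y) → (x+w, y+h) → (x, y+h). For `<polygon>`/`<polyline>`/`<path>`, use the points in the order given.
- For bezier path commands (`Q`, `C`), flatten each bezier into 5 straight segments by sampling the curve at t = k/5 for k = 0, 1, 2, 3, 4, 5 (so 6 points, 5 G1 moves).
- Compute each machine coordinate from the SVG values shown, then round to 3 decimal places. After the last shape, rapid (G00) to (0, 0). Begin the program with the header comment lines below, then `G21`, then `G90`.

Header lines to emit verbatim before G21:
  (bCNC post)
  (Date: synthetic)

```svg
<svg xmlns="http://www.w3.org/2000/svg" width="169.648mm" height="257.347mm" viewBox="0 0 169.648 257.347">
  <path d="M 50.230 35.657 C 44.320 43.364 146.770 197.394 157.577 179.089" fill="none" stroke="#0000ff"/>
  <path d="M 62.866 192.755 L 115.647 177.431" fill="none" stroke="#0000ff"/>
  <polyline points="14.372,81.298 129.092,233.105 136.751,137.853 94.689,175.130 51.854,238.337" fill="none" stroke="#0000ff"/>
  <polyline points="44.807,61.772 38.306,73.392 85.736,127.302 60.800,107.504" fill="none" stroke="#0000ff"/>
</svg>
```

viewBox `0 0 169.648 257.347` with mm width/height → 1 unit = 1 mm. Flip: y_m = 257.347 − y_svg.

**Shape 1** — `<path>` cubic bezier, stroke `#0000ff` → cut (S855, F1010). Control points (SVG): P0=(50.230,35.657), P1=(44.320,43.364), P2=(146.770,197.394), P3=(157.577,179.089); sampled at t=k/5. Machine vertices: (50.230,221.690) → (58.087,202.056) → (82.351,162.601) → (113.420,118.619) → (141.696,85.406) → (157.577,78.258). Open path.

**Shape 2** — `<path>` line segment, stroke `#0000ff` → cut (S855, F1010). Machine vertices: (62.866,64.592) → (115.647,79.916). Open path.

**Shape 3** — `<polyline>` open polyline, stroke `#0000ff` → cut (S855, F1010). Machine vertices: (14.372,176.049) → (129.092,24.242) → (136.751,119.494) → (94.689,82.217) → (51.854,19.010). Open path.

**Shape 4** — `<polyline>` open polyline, stroke `#0000ff` → cut (S855, F1010). Machine vertices: (44.807,195.575) → (38.306,183.955) → (85.736,130.045) → (60.800,149.843). Open path.

(bCNC post)
(Date: synthetic)
G21
G90
G00 X50.230 Y221.690
M3 S855
G01 X58.087 Y202.056 F1010
G01 X82.351 Y162.601
G01 X113.420 Y118.619
G01 X141.696 Y85.406
G01 X157.577 Y78.258
G00 X62.866 Y64.592
M3 S855
G01 X115.647 Y79.916 F1010
G00 X14.372 Y176.049
M3 S855
G01 X129.092 Y24.242 F1010
G01 X136.751 Y119.494
G01 X94.689 Y82.217
G01 X51.854 Y19.010
G00 X44.807 Y195.575
M3 S855
G01 X38.306 Y183.955 F1010
G01 X85.736 Y130.045
G01 X60.800 Y149.843
M5
G00 X0.000 Y0.000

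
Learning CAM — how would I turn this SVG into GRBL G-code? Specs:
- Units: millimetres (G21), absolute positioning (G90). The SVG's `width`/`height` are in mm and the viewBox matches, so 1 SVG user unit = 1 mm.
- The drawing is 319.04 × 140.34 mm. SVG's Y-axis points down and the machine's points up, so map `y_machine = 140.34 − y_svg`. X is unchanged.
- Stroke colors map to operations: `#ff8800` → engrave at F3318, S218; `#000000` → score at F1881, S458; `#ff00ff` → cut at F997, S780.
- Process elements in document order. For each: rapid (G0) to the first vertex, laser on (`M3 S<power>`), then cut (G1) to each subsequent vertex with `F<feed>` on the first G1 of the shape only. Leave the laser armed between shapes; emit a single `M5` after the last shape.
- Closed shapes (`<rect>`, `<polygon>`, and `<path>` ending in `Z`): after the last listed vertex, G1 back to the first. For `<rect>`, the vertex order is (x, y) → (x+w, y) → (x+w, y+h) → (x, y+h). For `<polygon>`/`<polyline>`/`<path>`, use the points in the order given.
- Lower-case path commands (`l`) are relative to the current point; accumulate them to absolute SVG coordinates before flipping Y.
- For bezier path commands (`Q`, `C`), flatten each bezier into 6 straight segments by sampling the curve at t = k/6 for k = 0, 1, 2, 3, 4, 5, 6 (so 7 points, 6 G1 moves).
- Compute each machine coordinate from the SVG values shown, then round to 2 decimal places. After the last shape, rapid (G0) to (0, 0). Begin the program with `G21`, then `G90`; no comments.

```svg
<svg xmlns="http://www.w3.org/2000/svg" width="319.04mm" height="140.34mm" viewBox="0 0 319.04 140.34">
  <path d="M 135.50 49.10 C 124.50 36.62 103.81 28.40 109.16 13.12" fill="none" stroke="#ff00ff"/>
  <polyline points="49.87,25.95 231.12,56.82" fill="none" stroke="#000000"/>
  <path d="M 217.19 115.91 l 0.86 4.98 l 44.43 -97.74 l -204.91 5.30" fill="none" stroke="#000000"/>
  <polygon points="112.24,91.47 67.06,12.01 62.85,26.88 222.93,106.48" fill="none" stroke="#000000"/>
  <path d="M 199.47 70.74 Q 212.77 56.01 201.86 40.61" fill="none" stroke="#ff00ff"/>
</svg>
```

1 u = 1 mm; y_m = 140.34 − y.

[1] `<path>` cubic bezier, #ff00ff→cut S780 F997: (135.50,91.24) → (129.36,97.18) → (122.59,102.72) → (116.20,108.18) → (111.17,113.87) → (108.49,120.12) → (109.16,127.22)

[2] `<polyline>` line segment, #000000→score S458 F1881: (49.87,114.39) → (231.12,83.52)

[3] `<path>` open polyline, #000000→score S458 F1881: (217.19,24.43) → (218.05,19.45) → (262.48,117.19) → (57.57,111.89)

[4] `<polygon>` closed polygon, #000000→score S458 F1881: (112.24,48.87) → (67.06,128.33) → (62.85,113.46) → (222.93,33.86) → (112.24,48.87) (closed)

[5] `<path>` quadratic bezier, #ff00ff→cut S780 F997: (199.47,69.60) → (203.23,74.53) → (205.65,79.49) → (206.72,84.50) → (206.44,89.54) → (204.82,94.62) → (201.86,99.73)

G21
G90
G0 X135.50 Y91.24
M3 S780
G1 X129.36 Y97.18 F997
G1 X122.59 Y102.72
G1 X116.20 Y108.18
G1 X111.17 Y113.87
G1 X108.49 Y120.12
G1 X109.16 Y127.22
G0 X49.87 Y114.39
M3 S458
G1 X231.12 Y83.52 F1881
G0 X217.19 Y24.43
M3 S458
G1 X218.05 Y19.45 F1881
G1 X262.48 Y117.19
G1 X57.57 Y111.89
G0 X112.24 Y48.87
M3 S458
G1 X67.06 Y128.33 F1881
G1 X62.85 Y113.46
G1 X222.93 Y33.86
G1 X112.24 Y48.87
G0 X199.47 Y69.60
M3 S780
G1 X203.23 Y74.53 F997
G1 X205.65 Y79.49
G1 X206.72 Y84.50
G1 X206.44 Y89.54
G1 X204.82 Y94.62
G1 X201.86 Y99.73
M5
G0 X0.00 Y0.00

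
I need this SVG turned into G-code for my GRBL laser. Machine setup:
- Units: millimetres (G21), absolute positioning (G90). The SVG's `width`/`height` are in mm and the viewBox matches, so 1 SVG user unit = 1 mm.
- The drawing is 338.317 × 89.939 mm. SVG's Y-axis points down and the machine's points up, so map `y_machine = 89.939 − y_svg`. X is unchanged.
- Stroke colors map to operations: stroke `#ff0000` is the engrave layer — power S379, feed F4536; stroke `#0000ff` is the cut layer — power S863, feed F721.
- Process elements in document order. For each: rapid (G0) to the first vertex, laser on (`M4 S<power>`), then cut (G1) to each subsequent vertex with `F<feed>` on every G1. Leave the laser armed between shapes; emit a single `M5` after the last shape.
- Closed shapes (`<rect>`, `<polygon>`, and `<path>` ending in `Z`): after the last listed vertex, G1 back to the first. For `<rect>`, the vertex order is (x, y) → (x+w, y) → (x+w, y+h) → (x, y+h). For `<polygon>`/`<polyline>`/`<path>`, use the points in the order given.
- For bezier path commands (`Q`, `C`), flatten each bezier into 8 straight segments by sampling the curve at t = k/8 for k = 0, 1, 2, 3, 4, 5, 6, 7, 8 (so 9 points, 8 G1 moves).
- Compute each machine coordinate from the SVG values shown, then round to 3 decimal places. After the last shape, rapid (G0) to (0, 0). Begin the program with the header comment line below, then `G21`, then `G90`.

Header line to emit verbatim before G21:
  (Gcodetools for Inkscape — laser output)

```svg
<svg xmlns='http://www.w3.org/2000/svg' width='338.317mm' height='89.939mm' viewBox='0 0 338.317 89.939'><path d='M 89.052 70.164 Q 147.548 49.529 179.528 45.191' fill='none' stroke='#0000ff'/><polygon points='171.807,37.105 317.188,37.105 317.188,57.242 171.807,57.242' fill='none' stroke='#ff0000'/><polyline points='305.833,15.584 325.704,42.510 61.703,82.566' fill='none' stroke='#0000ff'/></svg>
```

(Gcodetools for Inkscape — laser output)
G21
G90
G0 X89.052 Y19.775
M4 S863
G1 X103.262 Y24.679 F721
G1 X116.643 Y29.074 F721
G1 X129.195 Y32.959 F721
G1 X140.919 Y36.336 F721
G1 X151.814 Y39.203 F721
G1 X161.881 Y41.560 F721
G1 X171.119 Y43.409 F721
G1 X179.528 Y44.748 F721
G0 X171.807 Y52.834
M4 S379
G1 X317.188 Y52.834 F4536
G1 X317.188 Y32.697 F4536
G1 X171.807 Y32.697 F4536
G1 X171.807 Y52.834 F4536
G0 X305.833 Y74.355
M4 S863
G1 X325.704 Y47.429 F721
G1 X61.703 Y7.373 F721
M5
G0 X0.000 Y0.000

viewBox `0 0 338.317 89.939` with mm width/height → 1 unit = 1 mm. Flip: y_m = 89.939 − y_svg.

**Shape 1** — `<path>` quadratic bezier, stroke `#0000ff` → cut (S863, F721). Control points (SVG): P0=(89.052,70.164), P1=(147.548,49.529), P2=(179.528,45.191); sampled at t=k/8. Machine vertices: (89.052,19.775) → (103.262,24.679) → (116.643,29.074) → (129.195,32.959) → (140.919,36.336) → (151.814,39.203) → (161.881,41.560) → (171.119,43.409) → (179.528,44.748). Open path.

**Shape 2** — `<polygon>` rectangle, stroke `#ff0000` → engrave (S379, F4536). Machine vertices: (171.807,52.834) → (317.188,52.834) → (317.188,32.697) → (171.807,32.697) → (171.807,52.834). Closed: final G1 returns to the first vertex.

**Shape 3** — `<polyline>` open polyline, stroke `#0000ff` → cut (S863, F721). Machine vertices: (305.833,74.355) → (325.704,47.429) → (61.703,7.373). Open path.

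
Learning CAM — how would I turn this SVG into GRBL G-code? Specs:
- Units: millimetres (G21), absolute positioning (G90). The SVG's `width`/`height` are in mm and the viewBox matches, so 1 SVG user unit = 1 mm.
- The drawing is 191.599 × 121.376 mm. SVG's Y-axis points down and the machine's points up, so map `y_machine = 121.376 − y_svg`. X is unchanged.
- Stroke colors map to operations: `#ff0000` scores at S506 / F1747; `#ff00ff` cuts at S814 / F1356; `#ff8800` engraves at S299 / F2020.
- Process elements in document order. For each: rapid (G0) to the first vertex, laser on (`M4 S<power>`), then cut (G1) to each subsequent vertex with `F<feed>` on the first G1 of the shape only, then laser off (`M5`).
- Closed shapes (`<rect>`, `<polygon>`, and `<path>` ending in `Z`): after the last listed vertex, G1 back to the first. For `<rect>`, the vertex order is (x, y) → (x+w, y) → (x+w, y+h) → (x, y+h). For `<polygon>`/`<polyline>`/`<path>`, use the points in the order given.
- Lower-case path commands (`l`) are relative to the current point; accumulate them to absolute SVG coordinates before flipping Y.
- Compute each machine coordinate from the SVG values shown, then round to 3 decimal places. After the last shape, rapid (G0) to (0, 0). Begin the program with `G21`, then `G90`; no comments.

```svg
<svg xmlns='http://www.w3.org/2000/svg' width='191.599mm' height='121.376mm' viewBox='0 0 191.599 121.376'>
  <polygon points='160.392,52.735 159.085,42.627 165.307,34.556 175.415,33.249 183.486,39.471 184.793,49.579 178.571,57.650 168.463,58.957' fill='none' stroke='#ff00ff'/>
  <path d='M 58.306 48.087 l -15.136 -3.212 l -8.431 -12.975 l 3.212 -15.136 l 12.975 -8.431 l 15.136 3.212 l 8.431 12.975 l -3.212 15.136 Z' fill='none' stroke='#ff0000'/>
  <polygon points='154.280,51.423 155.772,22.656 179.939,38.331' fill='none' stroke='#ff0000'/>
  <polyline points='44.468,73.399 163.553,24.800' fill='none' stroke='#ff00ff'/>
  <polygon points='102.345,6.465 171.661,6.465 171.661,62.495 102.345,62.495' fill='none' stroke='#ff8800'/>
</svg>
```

G21
G90
G0 X160.392 Y68.641
M4 S814
G1 X159.085 Y78.749 F1356
G1 X165.307 Y86.820
G1 X175.415 Y88.127
G1 X183.486 Y81.905
G1 X184.793 Y71.797
G1 X178.571 Y63.726
G1 X168.463 Y62.419
G1 X160.392 Y68.641
M5
G0 X58.306 Y73.289
M4 S506
G1 X43.170 Y76.501 F1747
G1 X34.739 Y89.476
G1 X37.951 Y104.612
G1 X50.926 Y113.043
G1 X66.062 Y109.831
G1 X74.493 Y96.856
G1 X71.281 Y81.720
G1 X58.306 Y73.289
M5
G0 X154.280 Y69.953
M4 S506
G1 X155.772 Y98.720 F1747
G1 X179.939 Y83.045
G1 X154.280 Y69.953
M5
G0 X44.468 Y47.977
M4 S814
G1 X163.553 Y96.576 F1356
M5
G0 X102.345 Y114.911
M4 S299
G1 X171.661 Y114.911 F2020
G1 X171.661 Y58.881
G1 X102.345 Y58.881
G1 X102.345 Y114.911
M5
G0 X0.000 Y0.000

Since the viewBox matches the mm dimensions, user units are millimetres directly. The only transform is the Y-flip y_m = 121.376 − y_svg.

Shape 1 is a regular polygon drawn with `<polygon>`. Its stroke #ff00ff means cut at S814, F1356. After flipping Y the toolpath is (160.392,68.641) → (159.085,78.749) → (165.307,86.820) → (175.415,88.127) → (183.486,81.905) → (184.793,71.797) → (178.571,63.726) → (168.463,62.419) → (160.392,68.641), returning to the start.

Shape 2 is a regular polygon drawn with `<path>`. Its stroke #ff0000 means score at S506, F1747. After flipping Y the toolpath is (58.306,73.289) → (43.170,76.501) → (34.739,89.476) → (37.951,104.612) → (50.926,113.043) → (66.062,109.831) → (74.493,96.856) → (71.281,81.720) → (58.306,73.289), returning to the start.

Shape 3 is a regular polygon drawn with `<polygon>`. Its stroke #ff0000 means score at S506, F1747. After flipping Y the toolpath is (154.280,69.953) → (155.772,98.720) → (179.939,83.045) → (154.280,69.953), returning to the start.

Shape 4 is a line segment drawn with `<polyline>`. Its stroke #ff00ff means cut at S814, F1356. After flipping Y the toolpath is (44.468,47.977) → (163.553,96.576).

Shape 5 is a rectangle drawn with `<polygon>`. Its stroke #ff8800 means engrave at S299, F2020. After flipping Y the toolpath is (102.345,114.911) → (171.661,114.911) → (171.661,58.881) → (102.345,58.881) → (102.345,114.911), returning to the start.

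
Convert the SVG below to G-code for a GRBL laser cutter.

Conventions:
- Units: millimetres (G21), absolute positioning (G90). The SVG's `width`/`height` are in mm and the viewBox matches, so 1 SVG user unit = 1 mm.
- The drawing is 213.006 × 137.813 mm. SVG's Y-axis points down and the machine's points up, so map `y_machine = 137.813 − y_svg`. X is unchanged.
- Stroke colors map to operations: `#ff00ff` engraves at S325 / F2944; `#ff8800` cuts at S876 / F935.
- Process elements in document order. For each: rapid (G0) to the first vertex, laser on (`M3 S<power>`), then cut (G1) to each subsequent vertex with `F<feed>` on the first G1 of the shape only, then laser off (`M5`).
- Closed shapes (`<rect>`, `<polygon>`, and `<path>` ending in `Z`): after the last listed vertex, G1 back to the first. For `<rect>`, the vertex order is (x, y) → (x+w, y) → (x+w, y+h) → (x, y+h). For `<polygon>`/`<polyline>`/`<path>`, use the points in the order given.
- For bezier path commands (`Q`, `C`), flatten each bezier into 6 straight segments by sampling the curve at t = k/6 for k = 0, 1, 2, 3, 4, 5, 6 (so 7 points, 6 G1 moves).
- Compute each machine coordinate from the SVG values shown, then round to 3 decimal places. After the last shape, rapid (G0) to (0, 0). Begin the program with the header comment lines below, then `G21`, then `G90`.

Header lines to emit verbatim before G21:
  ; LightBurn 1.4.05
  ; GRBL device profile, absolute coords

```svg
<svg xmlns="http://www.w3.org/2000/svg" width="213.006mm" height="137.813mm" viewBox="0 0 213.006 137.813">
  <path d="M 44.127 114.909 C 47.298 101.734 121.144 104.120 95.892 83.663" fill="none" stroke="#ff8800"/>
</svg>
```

; LightBurn 1.4.05
; GRBL device profile, absolute coords
G21
G90
G0 X44.127 Y22.904
M3 S876
G1 X50.816 Y28.373 F935
G1 X64.568 Y32.314
G1 X80.668 Y35.796
G1 X94.399 Y39.885
G1 X101.046 Y45.647
G1 X95.892 Y54.150
M5
G0 X0.000 Y0.000

Since the viewBox matches the mm dimensions, user units are millimetres directly. The only transform is the Y-flip y_m = 137.813 − y_svg.

Shape 1 is a cubic bezier drawn with `<path>`. Its stroke #ff8800 means cut at S876, F935. After flipping Y the toolpath is (44.127,22.904) → (50.816,28.373) → (64.568,32.314) → (80.668,35.796) → (94.399,39.885) → (101.046,45.647) → (95.892,54.150).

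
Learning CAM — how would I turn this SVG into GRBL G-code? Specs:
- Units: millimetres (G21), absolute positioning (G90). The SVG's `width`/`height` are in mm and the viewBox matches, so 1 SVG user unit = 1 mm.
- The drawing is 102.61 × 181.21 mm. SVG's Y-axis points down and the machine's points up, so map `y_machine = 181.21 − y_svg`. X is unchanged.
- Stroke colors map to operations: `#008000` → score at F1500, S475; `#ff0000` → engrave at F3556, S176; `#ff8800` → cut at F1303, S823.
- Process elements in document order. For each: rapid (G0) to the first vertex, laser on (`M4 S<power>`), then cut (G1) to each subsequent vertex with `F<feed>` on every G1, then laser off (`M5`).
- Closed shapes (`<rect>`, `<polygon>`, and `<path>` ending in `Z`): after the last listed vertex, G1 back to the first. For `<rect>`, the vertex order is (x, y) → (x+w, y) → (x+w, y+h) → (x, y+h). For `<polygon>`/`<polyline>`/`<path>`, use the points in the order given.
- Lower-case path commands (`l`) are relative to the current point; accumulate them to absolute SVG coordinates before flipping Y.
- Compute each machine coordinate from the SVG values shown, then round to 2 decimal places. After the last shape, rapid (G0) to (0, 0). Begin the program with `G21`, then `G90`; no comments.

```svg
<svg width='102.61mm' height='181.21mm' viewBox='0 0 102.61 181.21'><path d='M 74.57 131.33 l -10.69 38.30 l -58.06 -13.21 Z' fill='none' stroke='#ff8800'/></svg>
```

G21
G90
G0 X74.57 Y49.88
M4 S823
G1 X63.88 Y11.58 F1303
G1 X5.82 Y24.79 F1303
G1 X74.57 Y49.88 F1303
M5
G0 X0.00 Y0.00

Since the viewBox matches the mm dimensions, user units are millimetres directly. The only transform is the Y-flip y_m = 181.21 − y_svg.

Shape 1 is a closed polygon drawn with `<path>`. Its stroke #ff8800 means cut at S823, F1303. After flipping Y the toolpath is (74.57,49.88) → (63.88,11.58) → (5.82,24.79) → (74.57,49.88), returning to the start.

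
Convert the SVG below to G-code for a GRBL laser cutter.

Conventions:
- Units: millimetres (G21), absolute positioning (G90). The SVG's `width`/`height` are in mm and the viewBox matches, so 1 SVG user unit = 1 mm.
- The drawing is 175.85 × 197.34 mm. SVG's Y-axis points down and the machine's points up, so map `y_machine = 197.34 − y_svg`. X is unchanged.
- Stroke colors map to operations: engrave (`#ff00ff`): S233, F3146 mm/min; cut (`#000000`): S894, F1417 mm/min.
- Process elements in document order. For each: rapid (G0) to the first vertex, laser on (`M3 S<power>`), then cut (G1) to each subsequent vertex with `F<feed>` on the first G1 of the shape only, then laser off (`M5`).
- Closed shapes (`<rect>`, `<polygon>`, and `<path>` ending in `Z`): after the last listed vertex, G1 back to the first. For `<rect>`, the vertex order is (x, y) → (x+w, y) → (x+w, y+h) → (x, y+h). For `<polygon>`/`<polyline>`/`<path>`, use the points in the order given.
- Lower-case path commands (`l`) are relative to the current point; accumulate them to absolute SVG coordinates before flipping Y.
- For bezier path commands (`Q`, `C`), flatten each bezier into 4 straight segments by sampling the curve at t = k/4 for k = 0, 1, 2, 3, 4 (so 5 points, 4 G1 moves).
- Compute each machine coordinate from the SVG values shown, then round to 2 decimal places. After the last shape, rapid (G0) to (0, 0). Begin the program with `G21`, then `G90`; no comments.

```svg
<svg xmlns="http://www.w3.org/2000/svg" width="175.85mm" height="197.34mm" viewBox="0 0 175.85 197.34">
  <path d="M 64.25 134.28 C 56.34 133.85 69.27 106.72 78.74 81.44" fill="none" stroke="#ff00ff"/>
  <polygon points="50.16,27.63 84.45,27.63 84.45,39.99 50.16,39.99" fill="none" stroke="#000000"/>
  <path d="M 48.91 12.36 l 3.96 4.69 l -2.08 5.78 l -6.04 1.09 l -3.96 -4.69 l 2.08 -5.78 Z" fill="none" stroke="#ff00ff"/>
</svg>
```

G21
G90
G0 X64.25 Y63.06
M3 S233
G1 X61.85 Y67.94 F3146
G1 X64.98 Y80.16
G1 X71.37 Y97.04
G1 X78.74 Y115.90
M5
G0 X50.16 Y169.71
M3 S894
G1 X84.45 Y169.71 F1417
G1 X84.45 Y157.35
G1 X50.16 Y157.35
G1 X50.16 Y169.71
M5
G0 X48.91 Y184.98
M3 S233
G1 X52.87 Y180.29 F3146
G1 X50.79 Y174.51
G1 X44.75 Y173.42
G1 X40.79 Y178.11
G1 X42.87 Y183.89
G1 X48.91 Y184.98
M5
G0 X0.00 Y0.00

Since the viewBox matches the mm dimensions, user units are millimetres directly. The only transform is the Y-flip y_m = 197.34 − y_svg.

Shape 1 is a cubic bezier drawn with `<path>`. Its stroke #ff00ff means engrave at S233, F3146. After flipping Y the toolpath is (64.25,63.06) → (61.85,67.94) → (64.98,80.16) → (71.37,97.04) → (78.74,115.90).

Shape 2 is a rectangle drawn with `<polygon>`. Its stroke #000000 means cut at S894, F1417. After flipping Y the toolpath is (50.16,169.71) → (84.45,169.71) → (84.45,157.35) → (50.16,157.35) → (50.16,169.71), returning to the start.

Shape 3 is a regular polygon drawn with `<path>`. Its stroke #ff00ff means engrave at S233, F3146. After flipping Y the toolpath is (48.91,184.98) → (52.87,180.29) → (50.79,174.51) → (44.75,173.42) → (40.79,178.11) → (42.87,183.89) → (48.91,184.98), returning to the start.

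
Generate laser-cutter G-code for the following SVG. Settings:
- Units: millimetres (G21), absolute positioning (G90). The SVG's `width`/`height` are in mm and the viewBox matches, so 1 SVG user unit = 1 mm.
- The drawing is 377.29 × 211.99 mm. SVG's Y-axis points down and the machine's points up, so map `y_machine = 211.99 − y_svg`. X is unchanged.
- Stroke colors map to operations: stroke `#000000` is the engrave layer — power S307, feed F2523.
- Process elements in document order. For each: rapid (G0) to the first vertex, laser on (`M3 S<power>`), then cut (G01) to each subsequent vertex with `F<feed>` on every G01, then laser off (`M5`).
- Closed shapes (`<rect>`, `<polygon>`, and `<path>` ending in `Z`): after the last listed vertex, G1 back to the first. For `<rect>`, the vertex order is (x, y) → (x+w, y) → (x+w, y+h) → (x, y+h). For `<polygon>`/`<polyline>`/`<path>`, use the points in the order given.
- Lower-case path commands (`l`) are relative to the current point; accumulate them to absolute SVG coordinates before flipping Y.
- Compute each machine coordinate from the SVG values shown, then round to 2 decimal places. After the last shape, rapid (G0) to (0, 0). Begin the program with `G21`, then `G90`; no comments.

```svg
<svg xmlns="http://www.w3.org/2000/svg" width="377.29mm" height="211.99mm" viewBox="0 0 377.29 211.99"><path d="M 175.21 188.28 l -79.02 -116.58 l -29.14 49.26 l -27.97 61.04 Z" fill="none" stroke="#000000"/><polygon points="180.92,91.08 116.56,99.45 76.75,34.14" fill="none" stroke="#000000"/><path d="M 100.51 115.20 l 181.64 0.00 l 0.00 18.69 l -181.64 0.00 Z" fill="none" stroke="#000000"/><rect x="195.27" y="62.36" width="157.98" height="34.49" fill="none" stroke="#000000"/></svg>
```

G21
G90
G0 X175.21 Y23.71
M3 S307
G01 X96.19 Y140.29 F2523
G01 X67.05 Y91.03 F2523
G01 X39.08 Y29.99 F2523
G01 X175.21 Y23.71 F2523
M5
G0 X180.92 Y120.91
M3 S307
G01 X116.56 Y112.54 F2523
G01 X76.75 Y177.85 F2523
G01 X180.92 Y120.91 F2523
M5
G0 X100.51 Y96.79
M3 S307
G01 X282.15 Y96.79 F2523
G01 X282.15 Y78.10 F2523
G01 X100.51 Y78.10 F2523
G01 X100.51 Y96.79 F2523
M5
G0 X195.27 Y149.63
M3 S307
G01 X353.25 Y149.63 F2523
G01 X353.25 Y115.14 F2523
G01 X195.27 Y115.14 F2523
G01 X195.27 Y149.63 F2523
M5
G0 X0.00 Y0.00

1 u = 1 mm; y_m = 211.99 − y.

[1] `<path>` closed polygon, #000000→engrave S307 F2523: (175.21,23.71) → (96.19,140.29) → (67.05,91.03) → (39.08,29.99) → (175.21,23.71) (closed)

[2] `<polygon>` closed polygon, #000000→engrave S307 F2523: (180.92,120.91) → (116.56,112.54) → (76.75,177.85) → (180.92,120.91) (closed)

[3] `<path>` rectangle, #000000→engrave S307 F2523: (100.51,96.79) → (282.15,96.79) → (282.15,78.10) → (100.51,78.10) → (100.51,96.79) (closed)

[4] `<rect>` rectangle, #000000→engrave S307 F2523: (195.27,149.63) → (353.25,149.63) → (353.25,115.14) → (195.27,115.14) → (195.27,149.63) (closed)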